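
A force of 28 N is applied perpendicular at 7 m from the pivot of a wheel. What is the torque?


Given: F = 28 N, r = 7 m, angle = 90 deg (perpendicular)
Using tau = F * r * sin(90)
sin(90) = 1
tau = 28 * 7 * 1
tau = 196 Nm

196 Nm


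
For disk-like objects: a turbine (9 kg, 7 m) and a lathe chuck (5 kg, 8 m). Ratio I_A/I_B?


Given: M1=9 kg, R1=7 m, M2=5 kg, R2=8 m
For a disk: I = (1/2)*M*R^2, so I_A/I_B = (M1*R1^2)/(M2*R2^2)
M1*R1^2 = 9*49 = 441
M2*R2^2 = 5*64 = 320
I_A/I_B = 441/320 = 441/320

441/320


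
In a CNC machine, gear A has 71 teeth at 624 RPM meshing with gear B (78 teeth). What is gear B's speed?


Given: N1 = 71 teeth, w1 = 624 RPM, N2 = 78 teeth
Using N1*w1 = N2*w2
w2 = N1*w1 / N2
w2 = 71*624 / 78
w2 = 44304 / 78
w2 = 568 RPM

568 RPM


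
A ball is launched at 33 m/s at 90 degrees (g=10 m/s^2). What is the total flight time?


Given: v0 = 33 m/s, theta = 90 deg, g = 10 m/s^2
sin(90) = 1
Using T = 2*v0*sin(theta) / g
T = 2*33*1 / 10
T = 66 / 10
T = 33/5 s

33/5 s


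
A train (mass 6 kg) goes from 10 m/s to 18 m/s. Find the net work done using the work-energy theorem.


Given: m = 6 kg, v0 = 10 m/s, v = 18 m/s
Using W = (1/2)*m*(v^2 - v0^2)
v^2 = 18^2 = 324
v0^2 = 10^2 = 100
v^2 - v0^2 = 324 - 100 = 224
W = (1/2)*6*224 = 672 J

672 J


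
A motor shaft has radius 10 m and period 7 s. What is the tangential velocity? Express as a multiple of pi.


Given: radius r = 10 m, period T = 7 s
Using v = 2*pi*r / T
v = 2*pi*10 / 7
v = 20*pi / 7
v = 20/7*pi m/s

20/7*pi m/s


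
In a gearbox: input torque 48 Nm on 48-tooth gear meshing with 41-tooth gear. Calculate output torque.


Given: N1 = 48, N2 = 41, T1 = 48 Nm
Using T2/T1 = N2/N1
T2 = T1 * N2 / N1
T2 = 48 * 41 / 48
T2 = 1968 / 48
T2 = 41 Nm

41 Nm


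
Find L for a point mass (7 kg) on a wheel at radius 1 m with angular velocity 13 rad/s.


Given: m = 7 kg, r = 1 m, omega = 13 rad/s
For a point mass: I = m*r^2
I = 7*1^2 = 7*1 = 7
L = I*omega = 7*13
L = 91 kg*m^2/s

91 kg*m^2/s


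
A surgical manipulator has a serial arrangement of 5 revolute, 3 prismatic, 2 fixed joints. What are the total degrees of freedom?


Given: serial robot with 5 revolute, 3 prismatic, 2 fixed joints
DOF contribution per joint type: revolute=1, prismatic=1, spherical=3, fixed=0
DOF = 5*1 + 3*1 + 2*0
DOF = 8

8


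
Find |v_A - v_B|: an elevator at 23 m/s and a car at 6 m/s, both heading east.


Given: v_A = 23 m/s east, v_B = 6 m/s east
Both move in the same direction; relative speed = |v_A - v_B|
|23 - 6| = |17|
= 17 m/s

17 m/s


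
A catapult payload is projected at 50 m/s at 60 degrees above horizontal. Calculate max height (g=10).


Given: v0 = 50 m/s, theta = 60 deg, g = 10 m/s^2
sin^2(60) = 3/4
Using H = v0^2 * sin^2(theta) / (2*g)
H = 50^2 * 3/4 / (2*10)
H = 2500 * 3/4 / 20
H = 1875 / 20
H = 375/4 m

375/4 m


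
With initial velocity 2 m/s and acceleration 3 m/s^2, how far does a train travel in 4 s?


Given: v0 = 2 m/s, a = 3 m/s^2, t = 4 s
Using s = v0*t + (1/2)*a*t^2
s = 2*4 + (1/2)*3*4^2
s = 8 + (1/2)*48
s = 8 + 24
s = 32

32 m


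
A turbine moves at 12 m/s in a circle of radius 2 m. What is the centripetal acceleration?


Given: v = 12 m/s, r = 2 m
Using a_c = v^2 / r
a_c = 12^2 / 2
a_c = 144 / 2
a_c = 72 m/s^2

72 m/s^2


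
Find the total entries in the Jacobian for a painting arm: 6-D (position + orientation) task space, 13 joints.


Given: task space dimension = 6, joints = 13
Jacobian is a 6 x 13 matrix
Total entries = rows * columns
Total = 6 * 13
Total = 78

78


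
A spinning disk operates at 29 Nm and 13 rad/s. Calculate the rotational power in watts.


Given: tau = 29 Nm, omega = 13 rad/s
Using P = tau * omega
P = 29 * 13
P = 377 W

377 W


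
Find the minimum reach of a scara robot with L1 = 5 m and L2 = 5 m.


Given: L1 = 5 m, L2 = 5 m
For a 2-link planar arm, min reach = |L1 - L2| (second link folded back)
Min reach = |5 - 5|
Min reach = 0 m

0 m


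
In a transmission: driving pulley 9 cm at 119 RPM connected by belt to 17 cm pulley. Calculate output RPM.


Given: D1 = 9 cm, w1 = 119 RPM, D2 = 17 cm
Using D1*w1 = D2*w2
w2 = D1*w1 / D2
w2 = 9*119 / 17
w2 = 1071 / 17
w2 = 63 RPM

63 RPM


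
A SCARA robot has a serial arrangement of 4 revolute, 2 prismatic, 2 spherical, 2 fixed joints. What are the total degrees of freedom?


Given: serial robot with 4 revolute, 2 prismatic, 2 spherical, 2 fixed joints
DOF contribution per joint type: revolute=1, prismatic=1, spherical=3, fixed=0
DOF = 4*1 + 2*1 + 2*3 + 2*0
DOF = 12

12


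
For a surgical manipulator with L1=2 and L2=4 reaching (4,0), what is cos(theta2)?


Given: L1 = 2, L2 = 4, target (x, y) = (4, 0)
Using cos(theta2) = (x^2 + y^2 - L1^2 - L2^2) / (2*L1*L2)
x^2 + y^2 = 4^2 + 0 = 16
L1^2 + L2^2 = 4 + 16 = 20
Numerator = 16 - 20 = -4
Denominator = 2*2*4 = 16
cos(theta2) = -4/16 = -1/4

-1/4


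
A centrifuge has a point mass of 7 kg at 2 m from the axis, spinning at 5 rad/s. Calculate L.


Given: m = 7 kg, r = 2 m, omega = 5 rad/s
For a point mass: I = m*r^2
I = 7*2^2 = 7*4 = 28
L = I*omega = 28*5
L = 140 kg*m^2/s

140 kg*m^2/s


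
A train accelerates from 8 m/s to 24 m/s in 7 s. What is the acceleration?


Given: initial velocity v0 = 8 m/s, final velocity v = 24 m/s, time t = 7 s
Using a = (v - v0) / t
a = (24 - 8) / 7
a = 16 / 7
a = 16/7 m/s^2

16/7 m/s^2


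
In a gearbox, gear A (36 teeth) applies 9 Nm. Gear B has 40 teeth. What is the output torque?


Given: N1 = 36, N2 = 40, T1 = 9 Nm
Using T2/T1 = N2/N1
T2 = T1 * N2 / N1
T2 = 9 * 40 / 36
T2 = 360 / 36
T2 = 10 Nm

10 Nm


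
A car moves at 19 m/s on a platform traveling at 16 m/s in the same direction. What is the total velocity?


Given: object velocity = 19 m/s, platform velocity = 16 m/s (same direction)
Using classical velocity addition: v_total = v_object + v_platform
v_total = 19 + 16
v_total = 35 m/s

35 m/s


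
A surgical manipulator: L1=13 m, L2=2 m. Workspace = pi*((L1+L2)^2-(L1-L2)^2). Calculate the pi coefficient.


Given: L1 = 13, L2 = 2
(L1+L2)^2 = (15)^2 = 225
(L1-L2)^2 = (11)^2 = 121
Difference = 225 - 121 = 104
This equals 4*L1*L2 = 4*13*2 = 104
Workspace area = 104*pi

104


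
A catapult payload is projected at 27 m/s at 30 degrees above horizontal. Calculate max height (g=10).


Given: v0 = 27 m/s, theta = 30 deg, g = 10 m/s^2
sin^2(30) = 1/4
Using H = v0^2 * sin^2(theta) / (2*g)
H = 27^2 * 1/4 / (2*10)
H = 729 * 1/4 / 20
H = 729/4 / 20
H = 729/80 m

729/80 m


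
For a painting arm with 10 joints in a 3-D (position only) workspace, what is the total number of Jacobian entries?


Given: task space dimension = 3, joints = 10
Jacobian is a 3 x 10 matrix
Total entries = rows * columns
Total = 3 * 10
Total = 30

30


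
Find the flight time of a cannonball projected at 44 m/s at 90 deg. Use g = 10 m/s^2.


Given: v0 = 44 m/s, theta = 90 deg, g = 10 m/s^2
sin(90) = 1
Using T = 2*v0*sin(theta) / g
T = 2*44*1 / 10
T = 88 / 10
T = 44/5 s

44/5 s


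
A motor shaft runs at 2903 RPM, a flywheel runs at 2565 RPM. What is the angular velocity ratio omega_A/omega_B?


Given: RPM_A = 2903, RPM_B = 2565
omega = 2*pi*RPM/60, so omega_A/omega_B = RPM_A / RPM_B
omega_A/omega_B = 2903 / 2565
omega_A/omega_B = 2903/2565

2903/2565


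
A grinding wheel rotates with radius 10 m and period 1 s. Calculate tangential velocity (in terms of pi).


Given: radius r = 10 m, period T = 1 s
Using v = 2*pi*r / T
v = 2*pi*10 / 1
v = 20*pi / 1
v = 20*pi m/s

20*pi m/s


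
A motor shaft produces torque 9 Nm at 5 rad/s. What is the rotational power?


Given: tau = 9 Nm, omega = 5 rad/s
Using P = tau * omega
P = 9 * 5
P = 45 W

45 W


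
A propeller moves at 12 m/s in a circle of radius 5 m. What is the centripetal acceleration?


Given: v = 12 m/s, r = 5 m
Using a_c = v^2 / r
a_c = 12^2 / 5
a_c = 144 / 5
a_c = 144/5 m/s^2

144/5 m/s^2


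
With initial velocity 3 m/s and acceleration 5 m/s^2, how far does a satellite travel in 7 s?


Given: v0 = 3 m/s, a = 5 m/s^2, t = 7 s
Using s = v0*t + (1/2)*a*t^2
s = 3*7 + (1/2)*5*7^2
s = 21 + (1/2)*245
s = 21 + 245/2
s = 287/2

287/2 m


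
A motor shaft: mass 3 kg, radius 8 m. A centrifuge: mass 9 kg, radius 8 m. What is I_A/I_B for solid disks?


Given: M1=3 kg, R1=8 m, M2=9 kg, R2=8 m
For a disk: I = (1/2)*M*R^2, so I_A/I_B = (M1*R1^2)/(M2*R2^2)
M1*R1^2 = 3*64 = 192
M2*R2^2 = 9*64 = 576
I_A/I_B = 192/576 = 1/3

1/3


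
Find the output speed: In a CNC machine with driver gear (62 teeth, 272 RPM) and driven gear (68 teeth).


Given: N1 = 62 teeth, w1 = 272 RPM, N2 = 68 teeth
Using N1*w1 = N2*w2
w2 = N1*w1 / N2
w2 = 62*272 / 68
w2 = 16864 / 68
w2 = 248 RPM

248 RPM


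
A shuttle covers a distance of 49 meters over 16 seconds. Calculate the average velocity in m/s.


Given: distance d = 49 m, time t = 16 s
Using v = d / t
v = 49 / 16
v = 49/16 m/s

49/16 m/s


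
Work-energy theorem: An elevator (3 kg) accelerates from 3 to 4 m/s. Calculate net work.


Given: m = 3 kg, v0 = 3 m/s, v = 4 m/s
Using W = (1/2)*m*(v^2 - v0^2)
v^2 = 4^2 = 16
v0^2 = 3^2 = 9
v^2 - v0^2 = 16 - 9 = 7
W = (1/2)*3*7 = 21/2 J

21/2 J


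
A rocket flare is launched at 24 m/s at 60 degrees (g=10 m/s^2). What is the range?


Given: v0 = 24 m/s, theta = 60 deg, g = 10 m/s^2
sin(2*60) = sin(120) = sqrt(3)/2
Using R = v0^2 * sin(2*theta) / g
R = 24^2 * (sqrt(3)/2) / 10
R = 576 * sqrt(3) / 20
R = 144/5*sqrt(3) m

144/5*sqrt(3) m


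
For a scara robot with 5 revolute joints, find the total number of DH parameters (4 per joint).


Given: 5 joints, 4 DH parameters per joint (d, theta, a, alpha)
Total DH parameters = number_of_joints * 4
Total = 5 * 4
Total = 20

20


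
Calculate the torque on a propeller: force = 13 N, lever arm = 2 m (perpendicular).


Given: F = 13 N, r = 2 m, angle = 90 deg (perpendicular)
Using tau = F * r * sin(90)
sin(90) = 1
tau = 13 * 2 * 1
tau = 26 Nm

26 Nm


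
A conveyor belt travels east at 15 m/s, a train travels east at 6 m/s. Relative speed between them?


Given: v_A = 15 m/s east, v_B = 6 m/s east
Both move in the same direction; relative speed = |v_A - v_B|
|15 - 6| = |9|
= 9 m/s

9 m/s


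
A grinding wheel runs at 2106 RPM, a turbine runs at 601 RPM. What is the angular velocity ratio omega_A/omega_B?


Given: RPM_A = 2106, RPM_B = 601
omega = 2*pi*RPM/60, so omega_A/omega_B = RPM_A / RPM_B
omega_A/omega_B = 2106 / 601
omega_A/omega_B = 2106/601

2106/601


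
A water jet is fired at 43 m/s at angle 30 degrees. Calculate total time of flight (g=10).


Given: v0 = 43 m/s, theta = 30 deg, g = 10 m/s^2
sin(30) = 1/2
Using T = 2*v0*sin(theta) / g
T = 2*43*1/2 / 10
T = 43 / 10
T = 43/10 s

43/10 s


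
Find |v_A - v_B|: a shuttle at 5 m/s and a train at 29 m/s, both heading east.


Given: v_A = 5 m/s east, v_B = 29 m/s east
Both move in the same direction; relative speed = |v_A - v_B|
|5 - 29| = |-24|
= 24 m/s

24 m/s


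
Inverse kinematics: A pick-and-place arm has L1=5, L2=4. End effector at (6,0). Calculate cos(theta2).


Given: L1 = 5, L2 = 4, target (x, y) = (6, 0)
Using cos(theta2) = (x^2 + y^2 - L1^2 - L2^2) / (2*L1*L2)
x^2 + y^2 = 6^2 + 0 = 36
L1^2 + L2^2 = 25 + 16 = 41
Numerator = 36 - 41 = -5
Denominator = 2*5*4 = 40
cos(theta2) = -5/40 = -1/8

-1/8


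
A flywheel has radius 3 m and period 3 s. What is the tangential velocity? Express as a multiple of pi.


Given: radius r = 3 m, period T = 3 s
Using v = 2*pi*r / T
v = 2*pi*3 / 3
v = 6*pi / 3
v = 2*pi m/s

2*pi m/s


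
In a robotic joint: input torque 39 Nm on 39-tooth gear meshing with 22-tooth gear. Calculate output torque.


Given: N1 = 39, N2 = 22, T1 = 39 Nm
Using T2/T1 = N2/N1
T2 = T1 * N2 / N1
T2 = 39 * 22 / 39
T2 = 858 / 39
T2 = 22 Nm

22 Nm


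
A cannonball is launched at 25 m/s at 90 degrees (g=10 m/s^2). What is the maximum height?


Given: v0 = 25 m/s, theta = 90 deg, g = 10 m/s^2
sin^2(90) = 1
Using H = v0^2 * sin^2(theta) / (2*g)
H = 25^2 * 1 / (2*10)
H = 625 * 1 / 20
H = 625 / 20
H = 125/4 m

125/4 m


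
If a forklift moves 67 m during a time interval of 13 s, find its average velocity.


Given: distance d = 67 m, time t = 13 s
Using v = d / t
v = 67 / 13
v = 67/13 m/s

67/13 m/s


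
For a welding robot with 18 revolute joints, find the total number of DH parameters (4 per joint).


Given: 18 joints, 4 DH parameters per joint (d, theta, a, alpha)
Total DH parameters = number_of_joints * 4
Total = 18 * 4
Total = 72

72


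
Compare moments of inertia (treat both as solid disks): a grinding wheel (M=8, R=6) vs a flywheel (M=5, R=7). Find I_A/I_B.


Given: M1=8 kg, R1=6 m, M2=5 kg, R2=7 m
For a disk: I = (1/2)*M*R^2, so I_A/I_B = (M1*R1^2)/(M2*R2^2)
M1*R1^2 = 8*36 = 288
M2*R2^2 = 5*49 = 245
I_A/I_B = 288/245 = 288/245

288/245


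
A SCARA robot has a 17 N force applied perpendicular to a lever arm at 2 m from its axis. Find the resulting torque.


Given: F = 17 N, r = 2 m, angle = 90 deg (perpendicular)
Using tau = F * r * sin(90)
sin(90) = 1
tau = 17 * 2 * 1
tau = 34 Nm

34 Nm


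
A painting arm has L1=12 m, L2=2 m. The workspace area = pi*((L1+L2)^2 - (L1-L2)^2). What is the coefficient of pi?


Given: L1 = 12, L2 = 2
(L1+L2)^2 = (14)^2 = 196
(L1-L2)^2 = (10)^2 = 100
Difference = 196 - 100 = 96
This equals 4*L1*L2 = 4*12*2 = 96
Workspace area = 96*pi

96


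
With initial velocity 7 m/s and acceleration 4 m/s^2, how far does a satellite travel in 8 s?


Given: v0 = 7 m/s, a = 4 m/s^2, t = 8 s
Using s = v0*t + (1/2)*a*t^2
s = 7*8 + (1/2)*4*8^2
s = 56 + (1/2)*256
s = 56 + 128
s = 184

184 m


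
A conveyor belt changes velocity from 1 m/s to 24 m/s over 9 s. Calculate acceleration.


Given: initial velocity v0 = 1 m/s, final velocity v = 24 m/s, time t = 9 s
Using a = (v - v0) / t
a = (24 - 1) / 9
a = 23 / 9
a = 23/9 m/s^2

23/9 m/s^2


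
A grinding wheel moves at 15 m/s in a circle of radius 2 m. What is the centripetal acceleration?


Given: v = 15 m/s, r = 2 m
Using a_c = v^2 / r
a_c = 15^2 / 2
a_c = 225 / 2
a_c = 225/2 m/s^2

225/2 m/s^2


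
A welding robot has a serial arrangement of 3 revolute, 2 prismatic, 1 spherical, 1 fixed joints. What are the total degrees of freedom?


Given: serial robot with 3 revolute, 2 prismatic, 1 spherical, 1 fixed joints
DOF contribution per joint type: revolute=1, prismatic=1, spherical=3, fixed=0
DOF = 3*1 + 2*1 + 1*3 + 1*0
DOF = 8

8


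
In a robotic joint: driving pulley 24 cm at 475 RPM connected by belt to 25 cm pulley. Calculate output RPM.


Given: D1 = 24 cm, w1 = 475 RPM, D2 = 25 cm
Using D1*w1 = D2*w2
w2 = D1*w1 / D2
w2 = 24*475 / 25
w2 = 11400 / 25
w2 = 456 RPM

456 RPM


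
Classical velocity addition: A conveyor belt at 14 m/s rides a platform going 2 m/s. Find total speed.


Given: object velocity = 14 m/s, platform velocity = 2 m/s (same direction)
Using classical velocity addition: v_total = v_object + v_platform
v_total = 14 + 2
v_total = 16 m/s

16 m/s


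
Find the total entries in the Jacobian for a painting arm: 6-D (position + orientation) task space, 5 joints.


Given: task space dimension = 6, joints = 5
Jacobian is a 6 x 5 matrix
Total entries = rows * columns
Total = 6 * 5
Total = 30

30


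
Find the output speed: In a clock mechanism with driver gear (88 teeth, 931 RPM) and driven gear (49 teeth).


Given: N1 = 88 teeth, w1 = 931 RPM, N2 = 49 teeth
Using N1*w1 = N2*w2
w2 = N1*w1 / N2
w2 = 88*931 / 49
w2 = 81928 / 49
w2 = 1672 RPM

1672 RPM


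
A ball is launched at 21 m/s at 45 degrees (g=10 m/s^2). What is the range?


Given: v0 = 21 m/s, theta = 45 deg, g = 10 m/s^2
sin(2*45) = sin(90) = 1
Using R = v0^2 * sin(2*theta) / g
R = 21^2 * 1 / 10
R = 441 / 10
R = 441/10 m

441/10 m


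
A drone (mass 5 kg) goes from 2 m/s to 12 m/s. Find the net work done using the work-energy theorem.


Given: m = 5 kg, v0 = 2 m/s, v = 12 m/s
Using W = (1/2)*m*(v^2 - v0^2)
v^2 = 12^2 = 144
v0^2 = 2^2 = 4
v^2 - v0^2 = 144 - 4 = 140
W = (1/2)*5*140 = 350 J

350 J


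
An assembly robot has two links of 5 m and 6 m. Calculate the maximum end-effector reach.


Given: L1 = 5 m, L2 = 6 m
For a 2-link planar arm, max reach = L1 + L2 (fully extended)
Max reach = 5 + 6
Max reach = 11 m

11 m


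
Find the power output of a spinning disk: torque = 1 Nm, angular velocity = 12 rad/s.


Given: tau = 1 Nm, omega = 12 rad/s
Using P = tau * omega
P = 1 * 12
P = 12 W

12 W


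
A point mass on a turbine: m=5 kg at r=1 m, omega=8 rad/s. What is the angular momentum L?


Given: m = 5 kg, r = 1 m, omega = 8 rad/s
For a point mass: I = m*r^2
I = 5*1^2 = 5*1 = 5
L = I*omega = 5*8
L = 40 kg*m^2/s

40 kg*m^2/s


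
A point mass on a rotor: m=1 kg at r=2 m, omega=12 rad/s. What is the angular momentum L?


Given: m = 1 kg, r = 2 m, omega = 12 rad/s
For a point mass: I = m*r^2
I = 1*2^2 = 1*4 = 4
L = I*omega = 4*12
L = 48 kg*m^2/s

48 kg*m^2/s


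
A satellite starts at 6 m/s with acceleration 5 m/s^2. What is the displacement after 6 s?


Given: v0 = 6 m/s, a = 5 m/s^2, t = 6 s
Using s = v0*t + (1/2)*a*t^2
s = 6*6 + (1/2)*5*6^2
s = 36 + (1/2)*180
s = 36 + 90
s = 126

126 m


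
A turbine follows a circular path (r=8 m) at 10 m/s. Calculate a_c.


Given: v = 10 m/s, r = 8 m
Using a_c = v^2 / r
a_c = 10^2 / 8
a_c = 100 / 8
a_c = 25/2 m/s^2

25/2 m/s^2


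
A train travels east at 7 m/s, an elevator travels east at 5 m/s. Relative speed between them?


Given: v_A = 7 m/s east, v_B = 5 m/s east
Both move in the same direction; relative speed = |v_A - v_B|
|7 - 5| = |2|
= 2 m/s

2 m/s


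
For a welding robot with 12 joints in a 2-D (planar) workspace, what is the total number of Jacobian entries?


Given: task space dimension = 2, joints = 12
Jacobian is a 2 x 12 matrix
Total entries = rows * columns
Total = 2 * 12
Total = 24

24


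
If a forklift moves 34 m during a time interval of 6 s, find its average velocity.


Given: distance d = 34 m, time t = 6 s
Using v = d / t
v = 34 / 6
v = 17/3 m/s

17/3 m/s


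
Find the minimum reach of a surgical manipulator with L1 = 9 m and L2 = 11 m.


Given: L1 = 9 m, L2 = 11 m
For a 2-link planar arm, min reach = |L1 - L2| (second link folded back)
Min reach = |9 - 11|
Min reach = 2 m

2 m


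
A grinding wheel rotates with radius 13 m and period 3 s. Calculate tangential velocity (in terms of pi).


Given: radius r = 13 m, period T = 3 s
Using v = 2*pi*r / T
v = 2*pi*13 / 3
v = 26*pi / 3
v = 26/3*pi m/s

26/3*pi m/s


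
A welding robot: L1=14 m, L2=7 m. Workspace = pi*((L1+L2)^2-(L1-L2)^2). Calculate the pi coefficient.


Given: L1 = 14, L2 = 7
(L1+L2)^2 = (21)^2 = 441
(L1-L2)^2 = (7)^2 = 49
Difference = 441 - 49 = 392
This equals 4*L1*L2 = 4*14*7 = 392
Workspace area = 392*pi

392


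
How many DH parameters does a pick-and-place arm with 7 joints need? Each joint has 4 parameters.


Given: 7 joints, 4 DH parameters per joint (d, theta, a, alpha)
Total DH parameters = number_of_joints * 4
Total = 7 * 4
Total = 28

28


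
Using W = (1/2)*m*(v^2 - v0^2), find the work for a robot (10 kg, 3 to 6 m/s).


Given: m = 10 kg, v0 = 3 m/s, v = 6 m/s
Using W = (1/2)*m*(v^2 - v0^2)
v^2 = 6^2 = 36
v0^2 = 3^2 = 9
v^2 - v0^2 = 36 - 9 = 27
W = (1/2)*10*27 = 135 J

135 J


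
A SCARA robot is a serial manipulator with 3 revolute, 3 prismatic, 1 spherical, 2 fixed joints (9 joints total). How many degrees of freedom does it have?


Given: serial robot with 3 revolute, 3 prismatic, 1 spherical, 2 fixed joints
DOF contribution per joint type: revolute=1, prismatic=1, spherical=3, fixed=0
DOF = 3*1 + 3*1 + 1*3 + 2*0
DOF = 9

9


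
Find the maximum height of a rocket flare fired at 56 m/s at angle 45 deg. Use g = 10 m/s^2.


Given: v0 = 56 m/s, theta = 45 deg, g = 10 m/s^2
sin^2(45) = 1/2
Using H = v0^2 * sin^2(theta) / (2*g)
H = 56^2 * 1/2 / (2*10)
H = 3136 * 1/2 / 20
H = 1568 / 20
H = 392/5 m

392/5 m


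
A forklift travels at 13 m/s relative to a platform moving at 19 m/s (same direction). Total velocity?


Given: object velocity = 13 m/s, platform velocity = 19 m/s (same direction)
Using classical velocity addition: v_total = v_object + v_platform
v_total = 13 + 19
v_total = 32 m/s

32 m/s


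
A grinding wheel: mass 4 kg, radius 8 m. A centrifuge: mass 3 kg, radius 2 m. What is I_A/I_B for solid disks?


Given: M1=4 kg, R1=8 m, M2=3 kg, R2=2 m
For a disk: I = (1/2)*M*R^2, so I_A/I_B = (M1*R1^2)/(M2*R2^2)
M1*R1^2 = 4*64 = 256
M2*R2^2 = 3*4 = 12
I_A/I_B = 256/12 = 64/3

64/3


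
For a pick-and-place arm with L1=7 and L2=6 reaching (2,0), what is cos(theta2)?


Given: L1 = 7, L2 = 6, target (x, y) = (2, 0)
Using cos(theta2) = (x^2 + y^2 - L1^2 - L2^2) / (2*L1*L2)
x^2 + y^2 = 2^2 + 0 = 4
L1^2 + L2^2 = 49 + 36 = 85
Numerator = 4 - 85 = -81
Denominator = 2*7*6 = 84
cos(theta2) = -81/84 = -27/28

-27/28


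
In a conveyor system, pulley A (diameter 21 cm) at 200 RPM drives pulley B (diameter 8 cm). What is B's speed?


Given: D1 = 21 cm, w1 = 200 RPM, D2 = 8 cm
Using D1*w1 = D2*w2
w2 = D1*w1 / D2
w2 = 21*200 / 8
w2 = 4200 / 8
w2 = 525 RPM

525 RPM


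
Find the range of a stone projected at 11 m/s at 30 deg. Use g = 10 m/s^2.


Given: v0 = 11 m/s, theta = 30 deg, g = 10 m/s^2
sin(2*30) = sin(60) = sqrt(3)/2
Using R = v0^2 * sin(2*theta) / g
R = 11^2 * (sqrt(3)/2) / 10
R = 121 * sqrt(3) / 20
R = 121/20*sqrt(3) m

121/20*sqrt(3) m


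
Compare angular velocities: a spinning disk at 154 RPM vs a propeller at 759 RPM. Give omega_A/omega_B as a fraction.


Given: RPM_A = 154, RPM_B = 759
omega = 2*pi*RPM/60, so omega_A/omega_B = RPM_A / RPM_B
omega_A/omega_B = 154 / 759
omega_A/omega_B = 14/69

14/69


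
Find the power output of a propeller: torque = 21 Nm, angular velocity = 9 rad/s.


Given: tau = 21 Nm, omega = 9 rad/s
Using P = tau * omega
P = 21 * 9
P = 189 W

189 W


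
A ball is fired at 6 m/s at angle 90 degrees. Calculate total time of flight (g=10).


Given: v0 = 6 m/s, theta = 90 deg, g = 10 m/s^2
sin(90) = 1
Using T = 2*v0*sin(theta) / g
T = 2*6*1 / 10
T = 12 / 10
T = 6/5 s

6/5 s


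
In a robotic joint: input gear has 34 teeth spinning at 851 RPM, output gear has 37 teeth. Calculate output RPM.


Given: N1 = 34 teeth, w1 = 851 RPM, N2 = 37 teeth
Using N1*w1 = N2*w2
w2 = N1*w1 / N2
w2 = 34*851 / 37
w2 = 28934 / 37
w2 = 782 RPM

782 RPM


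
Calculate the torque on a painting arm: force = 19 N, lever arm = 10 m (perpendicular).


Given: F = 19 N, r = 10 m, angle = 90 deg (perpendicular)
Using tau = F * r * sin(90)
sin(90) = 1
tau = 19 * 10 * 1
tau = 190 Nm

190 Nm


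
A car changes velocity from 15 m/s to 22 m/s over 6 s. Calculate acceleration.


Given: initial velocity v0 = 15 m/s, final velocity v = 22 m/s, time t = 6 s
Using a = (v - v0) / t
a = (22 - 15) / 6
a = 7 / 6
a = 7/6 m/s^2

7/6 m/s^2


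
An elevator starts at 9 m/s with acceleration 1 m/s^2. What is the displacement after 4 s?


Given: v0 = 9 m/s, a = 1 m/s^2, t = 4 s
Using s = v0*t + (1/2)*a*t^2
s = 9*4 + (1/2)*1*4^2
s = 36 + (1/2)*16
s = 36 + 8
s = 44

44 m


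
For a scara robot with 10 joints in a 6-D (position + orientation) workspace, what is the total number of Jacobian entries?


Given: task space dimension = 6, joints = 10
Jacobian is a 6 x 10 matrix
Total entries = rows * columns
Total = 6 * 10
Total = 60

60


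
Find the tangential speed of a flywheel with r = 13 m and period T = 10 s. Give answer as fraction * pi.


Given: radius r = 13 m, period T = 10 s
Using v = 2*pi*r / T
v = 2*pi*13 / 10
v = 26*pi / 10
v = 13/5*pi m/s

13/5*pi m/s


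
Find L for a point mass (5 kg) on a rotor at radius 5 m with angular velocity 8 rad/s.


Given: m = 5 kg, r = 5 m, omega = 8 rad/s
For a point mass: I = m*r^2
I = 5*5^2 = 5*25 = 125
L = I*omega = 125*8
L = 1000 kg*m^2/s

1000 kg*m^2/s


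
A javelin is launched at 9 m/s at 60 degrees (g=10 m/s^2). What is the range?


Given: v0 = 9 m/s, theta = 60 deg, g = 10 m/s^2
sin(2*60) = sin(120) = sqrt(3)/2
Using R = v0^2 * sin(2*theta) / g
R = 9^2 * (sqrt(3)/2) / 10
R = 81 * sqrt(3) / 20
R = 81/20*sqrt(3) m

81/20*sqrt(3) m


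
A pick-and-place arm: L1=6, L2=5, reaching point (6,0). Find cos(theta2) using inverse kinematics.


Given: L1 = 6, L2 = 5, target (x, y) = (6, 0)
Using cos(theta2) = (x^2 + y^2 - L1^2 - L2^2) / (2*L1*L2)
x^2 + y^2 = 6^2 + 0 = 36
L1^2 + L2^2 = 36 + 25 = 61
Numerator = 36 - 61 = -25
Denominator = 2*6*5 = 60
cos(theta2) = -25/60 = -5/12

-5/12


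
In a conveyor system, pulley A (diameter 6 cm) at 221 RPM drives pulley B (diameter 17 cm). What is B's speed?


Given: D1 = 6 cm, w1 = 221 RPM, D2 = 17 cm
Using D1*w1 = D2*w2
w2 = D1*w1 / D2
w2 = 6*221 / 17
w2 = 1326 / 17
w2 = 78 RPM

78 RPM


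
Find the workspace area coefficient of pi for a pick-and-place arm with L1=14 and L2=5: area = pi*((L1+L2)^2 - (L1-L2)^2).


Given: L1 = 14, L2 = 5
(L1+L2)^2 = (19)^2 = 361
(L1-L2)^2 = (9)^2 = 81
Difference = 361 - 81 = 280
This equals 4*L1*L2 = 4*14*5 = 280
Workspace area = 280*pi

280


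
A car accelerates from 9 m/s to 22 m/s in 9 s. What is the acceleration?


Given: initial velocity v0 = 9 m/s, final velocity v = 22 m/s, time t = 9 s
Using a = (v - v0) / t
a = (22 - 9) / 9
a = 13 / 9
a = 13/9 m/s^2

13/9 m/s^2


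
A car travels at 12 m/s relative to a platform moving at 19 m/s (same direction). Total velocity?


Given: object velocity = 12 m/s, platform velocity = 19 m/s (same direction)
Using classical velocity addition: v_total = v_object + v_platform
v_total = 12 + 19
v_total = 31 m/s

31 m/s


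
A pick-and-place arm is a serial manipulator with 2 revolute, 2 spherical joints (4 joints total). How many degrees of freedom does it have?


Given: serial robot with 2 revolute, 2 spherical joints
DOF contribution per joint type: revolute=1, prismatic=1, spherical=3, fixed=0
DOF = 2*1 + 2*3
DOF = 8

8


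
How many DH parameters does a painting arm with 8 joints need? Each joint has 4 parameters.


Given: 8 joints, 4 DH parameters per joint (d, theta, a, alpha)
Total DH parameters = number_of_joints * 4
Total = 8 * 4
Total = 32

32


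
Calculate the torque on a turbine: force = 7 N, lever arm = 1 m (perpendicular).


Given: F = 7 N, r = 1 m, angle = 90 deg (perpendicular)
Using tau = F * r * sin(90)
sin(90) = 1
tau = 7 * 1 * 1
tau = 7 Nm

7 Nm


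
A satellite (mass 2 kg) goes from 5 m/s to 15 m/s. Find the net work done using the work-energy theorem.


Given: m = 2 kg, v0 = 5 m/s, v = 15 m/s
Using W = (1/2)*m*(v^2 - v0^2)
v^2 = 15^2 = 225
v0^2 = 5^2 = 25
v^2 - v0^2 = 225 - 25 = 200
W = (1/2)*2*200 = 200 J

200 J


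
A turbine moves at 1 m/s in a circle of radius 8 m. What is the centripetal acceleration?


Given: v = 1 m/s, r = 8 m
Using a_c = v^2 / r
a_c = 1^2 / 8
a_c = 1 / 8
a_c = 1/8 m/s^2

1/8 m/s^2


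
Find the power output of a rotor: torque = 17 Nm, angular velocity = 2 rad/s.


Given: tau = 17 Nm, omega = 2 rad/s
Using P = tau * omega
P = 17 * 2
P = 34 W

34 W


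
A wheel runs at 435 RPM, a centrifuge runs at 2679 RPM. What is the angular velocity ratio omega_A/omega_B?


Given: RPM_A = 435, RPM_B = 2679
omega = 2*pi*RPM/60, so omega_A/omega_B = RPM_A / RPM_B
omega_A/omega_B = 435 / 2679
omega_A/omega_B = 145/893

145/893


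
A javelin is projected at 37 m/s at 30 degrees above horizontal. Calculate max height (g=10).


Given: v0 = 37 m/s, theta = 30 deg, g = 10 m/s^2
sin^2(30) = 1/4
Using H = v0^2 * sin^2(theta) / (2*g)
H = 37^2 * 1/4 / (2*10)
H = 1369 * 1/4 / 20
H = 1369/4 / 20
H = 1369/80 m

1369/80 m


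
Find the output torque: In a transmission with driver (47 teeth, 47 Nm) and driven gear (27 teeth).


Given: N1 = 47, N2 = 27, T1 = 47 Nm
Using T2/T1 = N2/N1
T2 = T1 * N2 / N1
T2 = 47 * 27 / 47
T2 = 1269 / 47
T2 = 27 Nm

27 Nm


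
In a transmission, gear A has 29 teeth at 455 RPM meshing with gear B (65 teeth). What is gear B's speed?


Given: N1 = 29 teeth, w1 = 455 RPM, N2 = 65 teeth
Using N1*w1 = N2*w2
w2 = N1*w1 / N2
w2 = 29*455 / 65
w2 = 13195 / 65
w2 = 203 RPM

203 RPM


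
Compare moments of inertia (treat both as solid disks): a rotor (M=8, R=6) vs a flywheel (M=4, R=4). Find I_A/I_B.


Given: M1=8 kg, R1=6 m, M2=4 kg, R2=4 m
For a disk: I = (1/2)*M*R^2, so I_A/I_B = (M1*R1^2)/(M2*R2^2)
M1*R1^2 = 8*36 = 288
M2*R2^2 = 4*16 = 64
I_A/I_B = 288/64 = 9/2

9/2


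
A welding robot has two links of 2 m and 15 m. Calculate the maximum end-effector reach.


Given: L1 = 2 m, L2 = 15 m
For a 2-link planar arm, max reach = L1 + L2 (fully extended)
Max reach = 2 + 15
Max reach = 17 m

17 m


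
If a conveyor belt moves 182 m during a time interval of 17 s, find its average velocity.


Given: distance d = 182 m, time t = 17 s
Using v = d / t
v = 182 / 17
v = 182/17 m/s

182/17 m/s


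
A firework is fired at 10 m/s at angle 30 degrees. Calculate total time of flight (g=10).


Given: v0 = 10 m/s, theta = 30 deg, g = 10 m/s^2
sin(30) = 1/2
Using T = 2*v0*sin(theta) / g
T = 2*10*1/2 / 10
T = 10 / 10
T = 1 s

1 s


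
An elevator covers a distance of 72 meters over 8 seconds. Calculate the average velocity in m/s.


Given: distance d = 72 m, time t = 8 s
Using v = d / t
v = 72 / 8
v = 9 m/s

9 m/s


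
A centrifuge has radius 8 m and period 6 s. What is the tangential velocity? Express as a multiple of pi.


Given: radius r = 8 m, period T = 6 s
Using v = 2*pi*r / T
v = 2*pi*8 / 6
v = 16*pi / 6
v = 8/3*pi m/s

8/3*pi m/s


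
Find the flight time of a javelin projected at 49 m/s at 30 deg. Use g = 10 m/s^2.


Given: v0 = 49 m/s, theta = 30 deg, g = 10 m/s^2
sin(30) = 1/2
Using T = 2*v0*sin(theta) / g
T = 2*49*1/2 / 10
T = 49 / 10
T = 49/10 s

49/10 s


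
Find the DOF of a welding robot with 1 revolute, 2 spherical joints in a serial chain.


Given: serial robot with 1 revolute, 2 spherical joints
DOF contribution per joint type: revolute=1, prismatic=1, spherical=3, fixed=0
DOF = 1*1 + 2*3
DOF = 7

7


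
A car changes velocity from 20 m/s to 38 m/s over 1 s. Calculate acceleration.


Given: initial velocity v0 = 20 m/s, final velocity v = 38 m/s, time t = 1 s
Using a = (v - v0) / t
a = (38 - 20) / 1
a = 18 / 1
a = 18 m/s^2

18 m/s^2


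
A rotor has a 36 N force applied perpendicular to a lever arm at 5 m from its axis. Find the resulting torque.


Given: F = 36 N, r = 5 m, angle = 90 deg (perpendicular)
Using tau = F * r * sin(90)
sin(90) = 1
tau = 36 * 5 * 1
tau = 180 Nm

180 Nm


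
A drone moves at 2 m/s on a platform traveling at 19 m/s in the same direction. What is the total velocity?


Given: object velocity = 2 m/s, platform velocity = 19 m/s (same direction)
Using classical velocity addition: v_total = v_object + v_platform
v_total = 2 + 19
v_total = 21 m/s

21 m/s


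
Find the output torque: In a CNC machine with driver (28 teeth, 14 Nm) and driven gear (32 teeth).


Given: N1 = 28, N2 = 32, T1 = 14 Nm
Using T2/T1 = N2/N1
T2 = T1 * N2 / N1
T2 = 14 * 32 / 28
T2 = 448 / 28
T2 = 16 Nm

16 Nm


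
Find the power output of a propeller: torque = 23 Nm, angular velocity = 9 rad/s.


Given: tau = 23 Nm, omega = 9 rad/s
Using P = tau * omega
P = 23 * 9
P = 207 W

207 W


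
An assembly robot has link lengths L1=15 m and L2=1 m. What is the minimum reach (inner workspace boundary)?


Given: L1 = 15 m, L2 = 1 m
For a 2-link planar arm, min reach = |L1 - L2| (second link folded back)
Min reach = |15 - 1|
Min reach = 14 m

14 m


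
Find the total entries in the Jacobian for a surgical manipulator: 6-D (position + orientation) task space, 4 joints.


Given: task space dimension = 6, joints = 4
Jacobian is a 6 x 4 matrix
Total entries = rows * columns
Total = 6 * 4
Total = 24

24


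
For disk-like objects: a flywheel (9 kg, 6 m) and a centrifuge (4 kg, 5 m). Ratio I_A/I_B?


Given: M1=9 kg, R1=6 m, M2=4 kg, R2=5 m
For a disk: I = (1/2)*M*R^2, so I_A/I_B = (M1*R1^2)/(M2*R2^2)
M1*R1^2 = 9*36 = 324
M2*R2^2 = 4*25 = 100
I_A/I_B = 324/100 = 81/25

81/25


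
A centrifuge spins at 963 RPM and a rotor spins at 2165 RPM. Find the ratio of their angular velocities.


Given: RPM_A = 963, RPM_B = 2165
omega = 2*pi*RPM/60, so omega_A/omega_B = RPM_A / RPM_B
omega_A/omega_B = 963 / 2165
omega_A/omega_B = 963/2165

963/2165


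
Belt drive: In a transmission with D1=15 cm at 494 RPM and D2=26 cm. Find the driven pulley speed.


Given: D1 = 15 cm, w1 = 494 RPM, D2 = 26 cm
Using D1*w1 = D2*w2
w2 = D1*w1 / D2
w2 = 15*494 / 26
w2 = 7410 / 26
w2 = 285 RPM

285 RPM


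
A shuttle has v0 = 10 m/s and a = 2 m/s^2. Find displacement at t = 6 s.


Given: v0 = 10 m/s, a = 2 m/s^2, t = 6 s
Using s = v0*t + (1/2)*a*t^2
s = 10*6 + (1/2)*2*6^2
s = 60 + (1/2)*72
s = 60 + 36
s = 96

96 m


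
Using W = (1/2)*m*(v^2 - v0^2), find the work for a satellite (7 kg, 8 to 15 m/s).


Given: m = 7 kg, v0 = 8 m/s, v = 15 m/s
Using W = (1/2)*m*(v^2 - v0^2)
v^2 = 15^2 = 225
v0^2 = 8^2 = 64
v^2 - v0^2 = 225 - 64 = 161
W = (1/2)*7*161 = 1127/2 J

1127/2 J


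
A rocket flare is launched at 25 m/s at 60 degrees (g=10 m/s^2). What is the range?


Given: v0 = 25 m/s, theta = 60 deg, g = 10 m/s^2
sin(2*60) = sin(120) = sqrt(3)/2
Using R = v0^2 * sin(2*theta) / g
R = 25^2 * (sqrt(3)/2) / 10
R = 625 * sqrt(3) / 20
R = 125/4*sqrt(3) m

125/4*sqrt(3) m


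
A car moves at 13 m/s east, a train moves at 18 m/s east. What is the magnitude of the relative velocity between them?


Given: v_A = 13 m/s east, v_B = 18 m/s east
Both move in the same direction; relative speed = |v_A - v_B|
|13 - 18| = |-5|
= 5 m/s

5 m/s


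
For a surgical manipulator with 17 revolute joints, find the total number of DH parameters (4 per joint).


Given: 17 joints, 4 DH parameters per joint (d, theta, a, alpha)
Total DH parameters = number_of_joints * 4
Total = 17 * 4
Total = 68

68


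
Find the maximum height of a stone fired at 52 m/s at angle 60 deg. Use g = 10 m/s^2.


Given: v0 = 52 m/s, theta = 60 deg, g = 10 m/s^2
sin^2(60) = 3/4
Using H = v0^2 * sin^2(theta) / (2*g)
H = 52^2 * 3/4 / (2*10)
H = 2704 * 3/4 / 20
H = 2028 / 20
H = 507/5 m

507/5 m


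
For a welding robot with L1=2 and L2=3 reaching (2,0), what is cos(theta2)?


Given: L1 = 2, L2 = 3, target (x, y) = (2, 0)
Using cos(theta2) = (x^2 + y^2 - L1^2 - L2^2) / (2*L1*L2)
x^2 + y^2 = 2^2 + 0 = 4
L1^2 + L2^2 = 4 + 9 = 13
Numerator = 4 - 13 = -9
Denominator = 2*2*3 = 12
cos(theta2) = -9/12 = -3/4

-3/4


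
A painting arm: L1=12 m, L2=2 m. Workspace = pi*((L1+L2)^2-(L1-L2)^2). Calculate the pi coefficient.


Given: L1 = 12, L2 = 2
(L1+L2)^2 = (14)^2 = 196
(L1-L2)^2 = (10)^2 = 100
Difference = 196 - 100 = 96
This equals 4*L1*L2 = 4*12*2 = 96
Workspace area = 96*pi

96


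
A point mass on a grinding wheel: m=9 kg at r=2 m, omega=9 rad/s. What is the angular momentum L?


Given: m = 9 kg, r = 2 m, omega = 9 rad/s
For a point mass: I = m*r^2
I = 9*2^2 = 9*4 = 36
L = I*omega = 36*9
L = 324 kg*m^2/s

324 kg*m^2/s


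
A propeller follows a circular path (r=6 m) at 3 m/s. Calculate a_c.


Given: v = 3 m/s, r = 6 m
Using a_c = v^2 / r
a_c = 3^2 / 6
a_c = 9 / 6
a_c = 3/2 m/s^2

3/2 m/s^2


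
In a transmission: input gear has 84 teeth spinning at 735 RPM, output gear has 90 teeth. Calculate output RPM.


Given: N1 = 84 teeth, w1 = 735 RPM, N2 = 90 teeth
Using N1*w1 = N2*w2
w2 = N1*w1 / N2
w2 = 84*735 / 90
w2 = 61740 / 90
w2 = 686 RPM

686 RPM


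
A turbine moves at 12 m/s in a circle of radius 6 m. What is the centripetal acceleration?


Given: v = 12 m/s, r = 6 m
Using a_c = v^2 / r
a_c = 12^2 / 6
a_c = 144 / 6
a_c = 24 m/s^2

24 m/s^2


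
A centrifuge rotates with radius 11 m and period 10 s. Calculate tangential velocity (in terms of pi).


Given: radius r = 11 m, period T = 10 s
Using v = 2*pi*r / T
v = 2*pi*11 / 10
v = 22*pi / 10
v = 11/5*pi m/s

11/5*pi m/s


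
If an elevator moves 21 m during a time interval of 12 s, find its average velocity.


Given: distance d = 21 m, time t = 12 s
Using v = d / t
v = 21 / 12
v = 7/4 m/s

7/4 m/s


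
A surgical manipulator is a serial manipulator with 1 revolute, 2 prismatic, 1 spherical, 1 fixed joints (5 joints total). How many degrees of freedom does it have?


Given: serial robot with 1 revolute, 2 prismatic, 1 spherical, 1 fixed joints
DOF contribution per joint type: revolute=1, prismatic=1, spherical=3, fixed=0
DOF = 1*1 + 2*1 + 1*3 + 1*0
DOF = 6

6


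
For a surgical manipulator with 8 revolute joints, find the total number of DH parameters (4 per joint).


Given: 8 joints, 4 DH parameters per joint (d, theta, a, alpha)
Total DH parameters = number_of_joints * 4
Total = 8 * 4
Total = 32

32


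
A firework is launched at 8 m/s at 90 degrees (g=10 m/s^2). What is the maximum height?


Given: v0 = 8 m/s, theta = 90 deg, g = 10 m/s^2
sin^2(90) = 1
Using H = v0^2 * sin^2(theta) / (2*g)
H = 8^2 * 1 / (2*10)
H = 64 * 1 / 20
H = 64 / 20
H = 16/5 m

16/5 m


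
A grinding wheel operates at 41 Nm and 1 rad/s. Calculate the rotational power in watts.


Given: tau = 41 Nm, omega = 1 rad/s
Using P = tau * omega
P = 41 * 1
P = 41 W

41 W


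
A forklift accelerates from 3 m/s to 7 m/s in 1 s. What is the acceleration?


Given: initial velocity v0 = 3 m/s, final velocity v = 7 m/s, time t = 1 s
Using a = (v - v0) / t
a = (7 - 3) / 1
a = 4 / 1
a = 4 m/s^2

4 m/s^2


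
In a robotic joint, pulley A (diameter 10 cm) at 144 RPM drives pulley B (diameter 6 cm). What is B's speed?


Given: D1 = 10 cm, w1 = 144 RPM, D2 = 6 cm
Using D1*w1 = D2*w2
w2 = D1*w1 / D2
w2 = 10*144 / 6
w2 = 1440 / 6
w2 = 240 RPM

240 RPM


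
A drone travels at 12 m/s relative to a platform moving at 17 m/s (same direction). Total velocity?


Given: object velocity = 12 m/s, platform velocity = 17 m/s (same direction)
Using classical velocity addition: v_total = v_object + v_platform
v_total = 12 + 17
v_total = 29 m/s

29 m/s


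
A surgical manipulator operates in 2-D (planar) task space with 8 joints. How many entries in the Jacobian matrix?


Given: task space dimension = 2, joints = 8
Jacobian is a 2 x 8 matrix
Total entries = rows * columns
Total = 2 * 8
Total = 16

16


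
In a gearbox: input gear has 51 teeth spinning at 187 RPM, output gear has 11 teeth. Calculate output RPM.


Given: N1 = 51 teeth, w1 = 187 RPM, N2 = 11 teeth
Using N1*w1 = N2*w2
w2 = N1*w1 / N2
w2 = 51*187 / 11
w2 = 9537 / 11
w2 = 867 RPM

867 RPM


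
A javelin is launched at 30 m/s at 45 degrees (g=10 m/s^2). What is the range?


Given: v0 = 30 m/s, theta = 45 deg, g = 10 m/s^2
sin(2*45) = sin(90) = 1
Using R = v0^2 * sin(2*theta) / g
R = 30^2 * 1 / 10
R = 900 / 10
R = 90 m

90 m


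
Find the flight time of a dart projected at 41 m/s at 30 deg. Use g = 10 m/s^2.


Given: v0 = 41 m/s, theta = 30 deg, g = 10 m/s^2
sin(30) = 1/2
Using T = 2*v0*sin(theta) / g
T = 2*41*1/2 / 10
T = 41 / 10
T = 41/10 s

41/10 s


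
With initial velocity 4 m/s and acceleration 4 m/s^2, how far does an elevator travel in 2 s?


Given: v0 = 4 m/s, a = 4 m/s^2, t = 2 s
Using s = v0*t + (1/2)*a*t^2
s = 4*2 + (1/2)*4*2^2
s = 8 + (1/2)*16
s = 8 + 8
s = 16

16 m


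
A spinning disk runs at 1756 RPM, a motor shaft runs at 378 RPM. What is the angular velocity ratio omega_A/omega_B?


Given: RPM_A = 1756, RPM_B = 378
omega = 2*pi*RPM/60, so omega_A/omega_B = RPM_A / RPM_B
omega_A/omega_B = 1756 / 378
omega_A/omega_B = 878/189

878/189


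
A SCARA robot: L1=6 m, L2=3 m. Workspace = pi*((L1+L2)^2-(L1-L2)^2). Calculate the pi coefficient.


Given: L1 = 6, L2 = 3
(L1+L2)^2 = (9)^2 = 81
(L1-L2)^2 = (3)^2 = 9
Difference = 81 - 9 = 72
This equals 4*L1*L2 = 4*6*3 = 72
Workspace area = 72*pi

72


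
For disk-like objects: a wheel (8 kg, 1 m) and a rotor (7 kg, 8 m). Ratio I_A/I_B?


Given: M1=8 kg, R1=1 m, M2=7 kg, R2=8 m
For a disk: I = (1/2)*M*R^2, so I_A/I_B = (M1*R1^2)/(M2*R2^2)
M1*R1^2 = 8*1 = 8
M2*R2^2 = 7*64 = 448
I_A/I_B = 8/448 = 1/56

1/56
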